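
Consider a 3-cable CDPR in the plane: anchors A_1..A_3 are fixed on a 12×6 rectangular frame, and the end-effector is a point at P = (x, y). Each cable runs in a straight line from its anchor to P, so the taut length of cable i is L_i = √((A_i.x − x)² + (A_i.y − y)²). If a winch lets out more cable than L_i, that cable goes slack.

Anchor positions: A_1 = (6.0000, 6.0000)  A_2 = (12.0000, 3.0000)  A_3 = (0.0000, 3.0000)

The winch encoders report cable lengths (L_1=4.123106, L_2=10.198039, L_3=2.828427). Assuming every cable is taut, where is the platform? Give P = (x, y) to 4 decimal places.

circle eqns → linear via eq_j − eq_1; set k_j = A_j·A_j − L_j²
k_1 = 36.0000+36.0000−17.0000 = 55.0000
-12.0000·x + 6.0000·y = k_1−k_2 = 6.0000
12.0000·x + 6.0000·y = k_1−k_3 = 54.0000
solve first two rows → x=2.0000, y=5.0000

(2.0000, 5.0000)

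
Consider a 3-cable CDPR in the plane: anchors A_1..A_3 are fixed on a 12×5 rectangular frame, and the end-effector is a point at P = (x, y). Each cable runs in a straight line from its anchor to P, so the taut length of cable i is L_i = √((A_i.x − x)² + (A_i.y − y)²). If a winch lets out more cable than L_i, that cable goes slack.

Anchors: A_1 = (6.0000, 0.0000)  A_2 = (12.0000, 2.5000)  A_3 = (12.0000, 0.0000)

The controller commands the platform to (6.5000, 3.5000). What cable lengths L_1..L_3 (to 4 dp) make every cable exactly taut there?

(3.5355, 5.5902, 6.5192)

L_1 = √((6.0000−6.5000)² + (0.0000−3.5000)²) = 3.5355
L_2 = √((12.0000−6.5000)² + (2.5000−3.5000)²) = 5.5902
L_3 = √((12.0000−6.5000)² + (0.0000−3.5000)²) = 6.5192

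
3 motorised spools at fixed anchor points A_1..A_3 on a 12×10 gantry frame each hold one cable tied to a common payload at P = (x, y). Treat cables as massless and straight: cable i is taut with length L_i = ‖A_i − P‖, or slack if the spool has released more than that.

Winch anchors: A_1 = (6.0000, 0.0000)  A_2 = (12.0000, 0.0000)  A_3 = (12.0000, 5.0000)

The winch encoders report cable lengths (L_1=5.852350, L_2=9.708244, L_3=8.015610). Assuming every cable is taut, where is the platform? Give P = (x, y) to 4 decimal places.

(4.0000, 5.5000)

circle eqns → linear via eq_j − eq_1; set c_j = A_j·A_j − L_j²
c_1 = 36.0000+0.0000−34.2500 = 1.7500
-12.0000·x + 0.0000·y = c_1−c_2 = -48.0000
-12.0000·x − 10.0000·y = c_1−c_3 = -103.0000
solve first two rows → x=4.0000, y=5.5000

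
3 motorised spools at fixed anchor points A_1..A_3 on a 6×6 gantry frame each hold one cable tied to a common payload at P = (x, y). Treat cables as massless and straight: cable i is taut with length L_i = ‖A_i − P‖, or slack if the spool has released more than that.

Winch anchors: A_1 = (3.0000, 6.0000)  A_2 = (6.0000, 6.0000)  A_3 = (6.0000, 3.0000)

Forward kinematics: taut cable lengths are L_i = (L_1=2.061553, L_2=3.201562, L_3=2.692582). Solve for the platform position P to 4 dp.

circle eqns → linear via eq_j − eq_1; set k_j = A_j·A_j − L_j²
k_1 = 9.0000+36.0000−4.2500 = 40.7500
-6.0000·x + 0.0000·y = k_1−k_2 = -21.0000
-6.0000·x + 6.0000·y = k_1−k_3 = 3.0000
solve first two rows → x=3.5000, y=4.0000

(3.5000, 4.0000)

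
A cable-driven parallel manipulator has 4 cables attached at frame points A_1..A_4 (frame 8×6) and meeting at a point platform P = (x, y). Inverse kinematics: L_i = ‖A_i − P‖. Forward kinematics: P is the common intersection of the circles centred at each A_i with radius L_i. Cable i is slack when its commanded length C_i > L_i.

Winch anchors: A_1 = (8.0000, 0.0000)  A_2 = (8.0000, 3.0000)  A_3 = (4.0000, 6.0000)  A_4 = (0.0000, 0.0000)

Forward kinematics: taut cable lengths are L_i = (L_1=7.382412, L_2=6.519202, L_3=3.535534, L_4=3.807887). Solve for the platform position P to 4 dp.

circle eqns → linear via eq_j − eq_1; set c_j = A_j·A_j − L_j²
c_1 = 64.0000+0.0000−54.5000 = 9.5000
0.0000·x − 6.0000·y = c_1−c_2 = -21.0000
8.0000·x − 12.0000·y = c_1−c_3 = -30.0000
16.0000·x + 0.0000·y = c_1−c_4 = 24.0000
solve first two rows → x=1.5000, y=3.5000
check cable 4: ‖A_4−P‖² = 14.5000 ≈ L_4² = 14.5000 ✓

(1.5000, 3.5000)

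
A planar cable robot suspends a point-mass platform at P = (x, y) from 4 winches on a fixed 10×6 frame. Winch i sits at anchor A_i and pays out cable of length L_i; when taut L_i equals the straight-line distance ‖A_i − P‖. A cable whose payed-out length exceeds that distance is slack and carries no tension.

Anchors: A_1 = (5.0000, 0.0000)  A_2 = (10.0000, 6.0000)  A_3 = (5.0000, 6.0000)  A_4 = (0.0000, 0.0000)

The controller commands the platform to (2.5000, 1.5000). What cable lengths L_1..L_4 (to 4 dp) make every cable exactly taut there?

(2.9155, 8.7464, 5.1478, 2.9155)

L_1 = √((5.0000−2.5000)² + (0.0000−1.5000)²) = 2.9155
L_2 = √((10.0000−2.5000)² + (6.0000−1.5000)²) = 8.7464
L_3 = √((5.0000−2.5000)² + (6.0000−1.5000)²) = 5.1478
L_4 = √((0.0000−2.5000)² + (0.0000−1.5000)²) = 2.9155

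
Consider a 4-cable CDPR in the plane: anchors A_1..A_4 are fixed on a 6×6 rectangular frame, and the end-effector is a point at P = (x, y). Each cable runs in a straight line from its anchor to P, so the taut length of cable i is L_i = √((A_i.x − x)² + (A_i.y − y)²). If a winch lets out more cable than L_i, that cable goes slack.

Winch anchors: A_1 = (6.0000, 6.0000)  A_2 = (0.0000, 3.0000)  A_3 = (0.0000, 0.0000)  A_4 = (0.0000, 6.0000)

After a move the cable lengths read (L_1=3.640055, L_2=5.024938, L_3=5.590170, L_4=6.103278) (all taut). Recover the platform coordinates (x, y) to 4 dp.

(5.0000, 2.5000)

each cable: (A_i−P)·(A_i−P) = L_i²; let c_i = ‖A_i‖²−L_i²
c_1 = 36.0000+36.0000−13.2500 = 58.7500
row 1: 12.0000x + 6.0000y = 75.0000  (c_2=-16.2500)
row 2: 12.0000x + 12.0000y = 90.0000  (c_3=-31.2500)
row 3: 12.0000x + 0.0000y = 60.0000  (c_4=-1.2500)
Cramer on rows 1–2 → x = 5.0000, y = 2.5000
check cable 4: ‖A_4−P‖² = 37.2500 ≈ L_4² = 37.2500 ✓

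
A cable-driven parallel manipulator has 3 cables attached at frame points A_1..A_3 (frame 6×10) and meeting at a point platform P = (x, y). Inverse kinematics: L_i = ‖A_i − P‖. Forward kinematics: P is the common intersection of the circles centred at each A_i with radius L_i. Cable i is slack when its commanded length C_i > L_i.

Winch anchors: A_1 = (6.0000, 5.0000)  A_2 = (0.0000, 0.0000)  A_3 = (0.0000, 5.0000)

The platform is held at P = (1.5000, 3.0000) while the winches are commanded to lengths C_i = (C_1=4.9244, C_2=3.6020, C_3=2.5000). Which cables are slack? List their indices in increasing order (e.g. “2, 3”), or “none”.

2

cable 1: √((4.5000)²+(2.0000)²)=4.9244, C_1=4.9244: taut
cable 2: √((-1.5000)²+(-3.0000)²)=3.3541, C_2=3.6020: slack
cable 3: √((-1.5000)²+(2.0000)²)=2.5000, C_3=2.5000: taut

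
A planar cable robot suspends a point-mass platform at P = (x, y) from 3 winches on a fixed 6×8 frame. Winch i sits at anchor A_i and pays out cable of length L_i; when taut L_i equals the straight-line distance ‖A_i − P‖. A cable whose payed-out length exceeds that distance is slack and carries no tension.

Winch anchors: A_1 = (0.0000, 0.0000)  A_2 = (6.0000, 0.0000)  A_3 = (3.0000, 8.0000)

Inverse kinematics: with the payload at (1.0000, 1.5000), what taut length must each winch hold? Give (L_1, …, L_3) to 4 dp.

(1.8028, 5.2202, 6.8007)

L_1: Δ = A_1−P = (-1.0000, -1.5000) → ‖Δ‖ = √3.2500 = 1.8028
L_2: Δ = A_2−P = (5.0000, -1.5000) → ‖Δ‖ = √27.2500 = 5.2202
L_3: Δ = A_3−P = (2.0000, 6.5000) → ‖Δ‖ = √46.2500 = 6.8007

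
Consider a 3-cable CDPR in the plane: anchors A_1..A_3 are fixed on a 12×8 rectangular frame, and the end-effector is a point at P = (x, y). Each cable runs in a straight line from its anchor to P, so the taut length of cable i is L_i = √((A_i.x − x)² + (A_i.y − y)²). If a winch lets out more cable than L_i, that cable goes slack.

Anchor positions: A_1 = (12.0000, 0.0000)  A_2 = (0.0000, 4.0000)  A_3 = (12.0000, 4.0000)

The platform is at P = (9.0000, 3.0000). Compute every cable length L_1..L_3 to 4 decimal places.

(4.2426, 9.0554, 3.1623)

L_1: Δ = A_1−P = (3.0000, -3.0000) → ‖Δ‖ = √18.0000 = 4.2426
L_2: Δ = A_2−P = (-9.0000, 1.0000) → ‖Δ‖ = √82.0000 = 9.0554
L_3: Δ = A_3−P = (3.0000, 1.0000) → ‖Δ‖ = √10.0000 = 3.1623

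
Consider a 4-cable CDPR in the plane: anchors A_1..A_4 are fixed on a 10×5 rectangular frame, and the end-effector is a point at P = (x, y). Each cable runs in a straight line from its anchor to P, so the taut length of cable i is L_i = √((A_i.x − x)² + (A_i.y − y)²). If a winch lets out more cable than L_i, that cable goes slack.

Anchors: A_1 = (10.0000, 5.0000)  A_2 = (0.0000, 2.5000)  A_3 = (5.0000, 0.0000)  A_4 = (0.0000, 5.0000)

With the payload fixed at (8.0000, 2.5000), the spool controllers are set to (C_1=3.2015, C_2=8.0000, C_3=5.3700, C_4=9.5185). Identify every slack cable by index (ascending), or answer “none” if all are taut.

3, 4

cable 1: √((2.0000)²+(2.5000)²)=3.2016, C_1=3.2015: taut
cable 2: √((-8.0000)²+(0.0000)²)=8.0000, C_2=8.0000: taut
cable 3: √((-3.0000)²+(-2.5000)²)=3.9051, C_3=5.3700: slack
cable 4: √((-8.0000)²+(2.5000)²)=8.3815, C_4=9.5185: slack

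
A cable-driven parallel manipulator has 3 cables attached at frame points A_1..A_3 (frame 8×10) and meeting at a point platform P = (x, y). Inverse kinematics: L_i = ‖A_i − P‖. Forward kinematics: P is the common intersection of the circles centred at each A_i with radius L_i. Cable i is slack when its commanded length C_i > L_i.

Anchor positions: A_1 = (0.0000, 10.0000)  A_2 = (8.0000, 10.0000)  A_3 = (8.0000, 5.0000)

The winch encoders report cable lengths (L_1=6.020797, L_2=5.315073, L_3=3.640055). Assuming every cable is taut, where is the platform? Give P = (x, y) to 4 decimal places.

(4.5000, 6.0000)

expand ‖A_i−P‖²=L_i² and subtract eq 1 (k_i ≔ ‖A_i‖²−L_i²)
k_1 = 0.0000+100.0000−36.2500 = 63.7500
eq1−eq2 → [-16.0000  0.0000]·P = -72.0000
eq1−eq3 → [-16.0000  10.0000]·P = -12.0000
2×2 solve → P = (4.5000, 6.0000)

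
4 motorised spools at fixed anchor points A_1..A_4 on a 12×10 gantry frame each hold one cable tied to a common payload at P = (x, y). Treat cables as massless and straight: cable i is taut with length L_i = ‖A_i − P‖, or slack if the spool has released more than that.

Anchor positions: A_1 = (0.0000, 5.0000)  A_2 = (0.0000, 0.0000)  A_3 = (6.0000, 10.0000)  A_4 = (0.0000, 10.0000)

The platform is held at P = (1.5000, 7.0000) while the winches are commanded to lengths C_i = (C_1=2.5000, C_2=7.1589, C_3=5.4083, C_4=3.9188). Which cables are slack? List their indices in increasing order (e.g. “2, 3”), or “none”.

4

cable 1: √((-1.5000)²+(-2.0000)²)=2.5000, C_1=2.5000: taut
cable 2: √((-1.5000)²+(-7.0000)²)=7.1589, C_2=7.1589: taut
cable 3: √((4.5000)²+(3.0000)²)=5.4083, C_3=5.4083: taut
cable 4: √((-1.5000)²+(3.0000)²)=3.3541, C_4=3.9188: slack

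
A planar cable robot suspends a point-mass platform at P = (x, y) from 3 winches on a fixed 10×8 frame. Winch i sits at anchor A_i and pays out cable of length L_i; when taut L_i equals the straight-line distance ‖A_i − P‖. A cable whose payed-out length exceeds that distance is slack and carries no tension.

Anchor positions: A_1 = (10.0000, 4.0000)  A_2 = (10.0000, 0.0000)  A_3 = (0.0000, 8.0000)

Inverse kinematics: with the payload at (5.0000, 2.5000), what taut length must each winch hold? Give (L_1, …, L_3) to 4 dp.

(5.2202, 5.5902, 7.4330)

L_1 = √((10.0000−5.0000)² + (4.0000−2.5000)²) = 5.2202
L_2 = √((10.0000−5.0000)² + (0.0000−2.5000)²) = 5.5902
L_3 = √((0.0000−5.0000)² + (8.0000−2.5000)²) = 7.4330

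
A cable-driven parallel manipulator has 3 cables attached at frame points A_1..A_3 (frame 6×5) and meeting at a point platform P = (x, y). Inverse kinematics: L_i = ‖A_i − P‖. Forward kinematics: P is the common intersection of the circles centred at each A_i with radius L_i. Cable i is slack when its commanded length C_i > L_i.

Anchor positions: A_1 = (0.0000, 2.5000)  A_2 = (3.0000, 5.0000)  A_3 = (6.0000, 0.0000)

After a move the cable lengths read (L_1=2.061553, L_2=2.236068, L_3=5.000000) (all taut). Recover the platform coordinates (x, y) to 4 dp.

(2.0000, 3.0000)

expand ‖A_i−P‖²=L_i² and subtract eq 1 (q_i ≔ ‖A_i‖²−L_i²)
q_1 = 0.0000+6.2500−4.2500 = 2.0000
eq1−eq2 → [-6.0000  -5.0000]·P = -27.0000
eq1−eq3 → [-12.0000  5.0000]·P = -9.0000
2×2 solve → P = (2.0000, 3.0000)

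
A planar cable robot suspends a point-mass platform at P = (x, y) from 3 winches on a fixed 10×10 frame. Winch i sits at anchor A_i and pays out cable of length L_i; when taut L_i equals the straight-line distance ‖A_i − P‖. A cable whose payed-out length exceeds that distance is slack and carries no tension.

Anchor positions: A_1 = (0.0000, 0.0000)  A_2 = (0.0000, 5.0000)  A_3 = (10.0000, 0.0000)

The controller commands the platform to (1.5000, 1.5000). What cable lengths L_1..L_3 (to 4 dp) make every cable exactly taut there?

(2.1213, 3.8079, 8.6313)

L_1 = √((0.0000−1.5000)² + (0.0000−1.5000)²) = 2.1213
L_2 = √((0.0000−1.5000)² + (5.0000−1.5000)²) = 3.8079
L_3 = √((10.0000−1.5000)² + (0.0000−1.5000)²) = 8.6313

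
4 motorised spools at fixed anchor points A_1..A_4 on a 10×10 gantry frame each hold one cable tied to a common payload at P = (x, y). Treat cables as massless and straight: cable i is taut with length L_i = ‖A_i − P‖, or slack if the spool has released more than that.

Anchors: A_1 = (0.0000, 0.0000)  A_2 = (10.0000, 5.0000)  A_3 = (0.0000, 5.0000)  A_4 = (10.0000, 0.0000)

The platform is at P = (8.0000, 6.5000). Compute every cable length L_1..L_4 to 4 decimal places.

L_1 = √((0.0000−8.0000)² + (0.0000−6.5000)²) = 10.3078
L_2 = √((10.0000−8.0000)² + (5.0000−6.5000)²) = 2.5000
L_3 = √((0.0000−8.0000)² + (5.0000−6.5000)²) = 8.1394
L_4 = √((10.0000−8.0000)² + (0.0000−6.5000)²) = 6.8007

(10.3078, 2.5000, 8.1394, 6.8007)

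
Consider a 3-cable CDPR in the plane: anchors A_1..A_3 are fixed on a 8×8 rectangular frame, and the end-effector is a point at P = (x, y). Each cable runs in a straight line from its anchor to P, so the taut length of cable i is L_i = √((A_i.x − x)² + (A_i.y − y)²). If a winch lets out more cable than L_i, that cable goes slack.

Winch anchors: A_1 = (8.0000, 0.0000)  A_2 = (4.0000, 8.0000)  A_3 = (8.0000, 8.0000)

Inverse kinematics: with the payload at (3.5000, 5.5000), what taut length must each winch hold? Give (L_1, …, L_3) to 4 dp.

L_1 = √((8.0000−3.5000)² + (0.0000−5.5000)²) = 7.1063
L_2 = √((4.0000−3.5000)² + (8.0000−5.5000)²) = 2.5495
L_3 = √((8.0000−3.5000)² + (8.0000−5.5000)²) = 5.1478

(7.1063, 2.5495, 5.1478)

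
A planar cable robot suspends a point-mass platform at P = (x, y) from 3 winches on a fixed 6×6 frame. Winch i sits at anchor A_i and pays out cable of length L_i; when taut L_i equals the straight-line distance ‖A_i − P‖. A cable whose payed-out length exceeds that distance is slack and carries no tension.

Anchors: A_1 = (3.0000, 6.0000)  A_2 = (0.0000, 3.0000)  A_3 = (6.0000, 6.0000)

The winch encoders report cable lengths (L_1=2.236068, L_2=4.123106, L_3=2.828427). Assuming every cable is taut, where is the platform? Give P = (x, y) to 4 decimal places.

expand ‖A_i−P‖²=L_i² and subtract eq 1 (q_i ≔ ‖A_i‖²−L_i²)
q_1 = 9.0000+36.0000−5.0000 = 40.0000
eq1−eq2 → [6.0000  6.0000]·P = 48.0000
eq1−eq3 → [-6.0000  0.0000]·P = -24.0000
2×2 solve → P = (4.0000, 4.0000)

(4.0000, 4.0000)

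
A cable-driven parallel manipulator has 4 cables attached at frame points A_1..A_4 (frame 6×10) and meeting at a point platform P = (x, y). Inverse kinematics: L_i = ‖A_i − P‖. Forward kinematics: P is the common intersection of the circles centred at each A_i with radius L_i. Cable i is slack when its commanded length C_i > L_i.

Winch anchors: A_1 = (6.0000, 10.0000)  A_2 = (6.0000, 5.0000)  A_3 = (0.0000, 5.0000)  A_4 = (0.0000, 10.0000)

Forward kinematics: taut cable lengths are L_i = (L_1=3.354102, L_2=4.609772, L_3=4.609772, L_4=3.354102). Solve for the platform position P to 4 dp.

expand ‖A_i−P‖²=L_i² and subtract eq 1 (q_i ≔ ‖A_i‖²−L_i²)
q_1 = 36.0000+100.0000−11.2500 = 124.7500
eq1−eq2 → [0.0000  10.0000]·P = 85.0000
eq1−eq3 → [12.0000  10.0000]·P = 121.0000
eq1−eq4 → [12.0000  0.0000]·P = 36.0000
2×2 solve → P = (3.0000, 8.5000)
check cable 4: ‖A_4−P‖² = 11.2500 ≈ L_4² = 11.2500 ✓

(3.0000, 8.5000)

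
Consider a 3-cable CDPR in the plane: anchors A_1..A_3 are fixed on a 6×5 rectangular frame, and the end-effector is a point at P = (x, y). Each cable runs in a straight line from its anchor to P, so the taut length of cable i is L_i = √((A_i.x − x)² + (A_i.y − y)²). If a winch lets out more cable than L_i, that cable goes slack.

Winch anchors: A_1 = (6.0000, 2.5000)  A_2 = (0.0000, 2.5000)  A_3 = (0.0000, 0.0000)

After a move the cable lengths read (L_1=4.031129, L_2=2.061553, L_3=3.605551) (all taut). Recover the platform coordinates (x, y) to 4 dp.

(2.0000, 3.0000)

each cable: (A_i−P)·(A_i−P) = L_i²; let c_i = ‖A_i‖²−L_i²
c_1 = 36.0000+6.2500−16.2500 = 26.0000
row 1: 12.0000x + 0.0000y = 24.0000  (c_2=2.0000)
row 2: 12.0000x + 5.0000y = 39.0000  (c_3=-13.0000)
Cramer on rows 1–2 → x = 2.0000, y = 3.0000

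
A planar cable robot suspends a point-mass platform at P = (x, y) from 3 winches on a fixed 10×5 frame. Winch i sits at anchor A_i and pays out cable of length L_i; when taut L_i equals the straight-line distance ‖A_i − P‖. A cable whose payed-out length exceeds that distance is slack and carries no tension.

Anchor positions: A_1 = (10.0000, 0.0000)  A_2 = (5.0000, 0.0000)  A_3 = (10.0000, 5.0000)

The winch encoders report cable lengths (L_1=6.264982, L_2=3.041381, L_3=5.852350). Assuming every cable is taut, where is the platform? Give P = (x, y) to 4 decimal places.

expand ‖A_i−P‖²=L_i² and subtract eq 1 (c_i ≔ ‖A_i‖²−L_i²)
c_1 = 100.0000+0.0000−39.2500 = 60.7500
eq1−eq2 → [10.0000  0.0000]·P = 45.0000
eq1−eq3 → [0.0000  -10.0000]·P = -30.0000
2×2 solve → P = (4.5000, 3.0000)

(4.5000, 3.0000)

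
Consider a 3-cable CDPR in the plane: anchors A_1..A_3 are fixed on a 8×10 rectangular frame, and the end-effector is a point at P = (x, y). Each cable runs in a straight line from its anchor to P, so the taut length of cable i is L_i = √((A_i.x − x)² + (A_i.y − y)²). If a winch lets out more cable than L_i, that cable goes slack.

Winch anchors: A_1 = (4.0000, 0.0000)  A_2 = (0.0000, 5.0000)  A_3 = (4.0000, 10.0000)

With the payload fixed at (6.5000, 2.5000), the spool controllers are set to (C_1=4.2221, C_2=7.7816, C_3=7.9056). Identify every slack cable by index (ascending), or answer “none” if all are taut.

1, 2

cable 1: L_1 = ‖A_1−P‖ = 3.5355;  C_1 = 4.2221 → slack
cable 2: L_2 = ‖A_2−P‖ = 6.9642;  C_2 = 7.7816 → slack
cable 3: L_3 = ‖A_3−P‖ = 7.9057;  C_3 = 7.9056 → taut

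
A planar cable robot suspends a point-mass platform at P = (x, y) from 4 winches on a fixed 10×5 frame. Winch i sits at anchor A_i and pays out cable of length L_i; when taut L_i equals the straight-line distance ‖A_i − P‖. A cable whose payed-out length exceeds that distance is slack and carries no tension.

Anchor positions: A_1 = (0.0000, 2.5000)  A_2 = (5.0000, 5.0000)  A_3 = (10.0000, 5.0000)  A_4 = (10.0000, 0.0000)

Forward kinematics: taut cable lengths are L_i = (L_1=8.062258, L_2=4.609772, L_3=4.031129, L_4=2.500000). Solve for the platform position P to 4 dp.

(8.0000, 1.5000)

each cable: (A_i−P)·(A_i−P) = L_i²; let c_i = ‖A_i‖²−L_i²
c_1 = 0.0000+6.2500−65.0000 = -58.7500
row 1: -10.0000x − 5.0000y = -87.5000  (c_2=28.7500)
row 2: -20.0000x − 5.0000y = -167.5000  (c_3=108.7500)
row 3: -20.0000x + 5.0000y = -152.5000  (c_4=93.7500)
Cramer on rows 1–2 → x = 8.0000, y = 1.5000
check cable 4: ‖A_4−P‖² = 6.2500 ≈ L_4² = 6.2500 ✓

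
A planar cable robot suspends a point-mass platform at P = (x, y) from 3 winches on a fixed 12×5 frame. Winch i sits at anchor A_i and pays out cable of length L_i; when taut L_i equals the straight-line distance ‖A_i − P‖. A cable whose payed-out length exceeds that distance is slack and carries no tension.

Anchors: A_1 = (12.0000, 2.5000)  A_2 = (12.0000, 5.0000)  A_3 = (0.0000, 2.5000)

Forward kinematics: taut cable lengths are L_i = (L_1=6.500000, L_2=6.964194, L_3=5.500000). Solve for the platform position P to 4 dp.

each cable: (A_i−P)·(A_i−P) = L_i²; let k_i = ‖A_i‖²−L_i²
k_1 = 144.0000+6.2500−42.2500 = 108.0000
row 1: 0.0000x − 5.0000y = -12.5000  (k_2=120.5000)
row 2: 24.0000x + 0.0000y = 132.0000  (k_3=-24.0000)
Cramer on rows 1–2 → x = 5.5000, y = 2.5000

(5.5000, 2.5000)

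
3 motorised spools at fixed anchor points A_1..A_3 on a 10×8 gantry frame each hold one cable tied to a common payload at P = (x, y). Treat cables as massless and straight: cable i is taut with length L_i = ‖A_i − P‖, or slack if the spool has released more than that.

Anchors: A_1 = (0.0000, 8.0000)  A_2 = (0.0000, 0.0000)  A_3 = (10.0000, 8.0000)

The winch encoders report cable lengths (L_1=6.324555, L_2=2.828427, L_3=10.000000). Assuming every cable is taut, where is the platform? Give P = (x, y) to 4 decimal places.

each cable: (A_i−P)·(A_i−P) = L_i²; let q_i = ‖A_i‖²−L_i²
q_1 = 0.0000+64.0000−40.0000 = 24.0000
row 1: 0.0000x + 16.0000y = 32.0000  (q_2=-8.0000)
row 2: -20.0000x + 0.0000y = -40.0000  (q_3=64.0000)
Cramer on rows 1–2 → x = 2.0000, y = 2.0000

(2.0000, 2.0000)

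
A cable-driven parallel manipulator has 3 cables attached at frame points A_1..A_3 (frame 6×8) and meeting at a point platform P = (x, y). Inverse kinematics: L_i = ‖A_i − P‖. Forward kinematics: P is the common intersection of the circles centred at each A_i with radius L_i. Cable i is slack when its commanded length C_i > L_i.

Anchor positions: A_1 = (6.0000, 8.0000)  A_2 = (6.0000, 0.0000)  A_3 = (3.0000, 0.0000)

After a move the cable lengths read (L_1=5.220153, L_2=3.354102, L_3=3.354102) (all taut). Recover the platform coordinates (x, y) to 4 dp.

expand ‖A_i−P‖²=L_i² and subtract eq 1 (k_i ≔ ‖A_i‖²−L_i²)
k_1 = 36.0000+64.0000−27.2500 = 72.7500
eq1−eq2 → [0.0000  16.0000]·P = 48.0000
eq1−eq3 → [6.0000  16.0000]·P = 75.0000
2×2 solve → P = (4.5000, 3.0000)

(4.5000, 3.0000)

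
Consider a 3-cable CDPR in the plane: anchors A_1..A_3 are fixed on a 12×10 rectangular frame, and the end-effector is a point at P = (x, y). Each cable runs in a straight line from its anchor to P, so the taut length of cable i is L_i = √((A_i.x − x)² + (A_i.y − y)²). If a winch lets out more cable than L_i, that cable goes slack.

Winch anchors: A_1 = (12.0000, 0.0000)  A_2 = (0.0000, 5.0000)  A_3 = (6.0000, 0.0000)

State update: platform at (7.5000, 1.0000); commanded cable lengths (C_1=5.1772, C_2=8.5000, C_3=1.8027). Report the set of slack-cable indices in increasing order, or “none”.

1

i=1: geometric 4.6098 vs commanded 5.1772 ⇒ slack
i=2: geometric 8.5000 vs commanded 8.5000 ⇒ taut
i=3: geometric 1.8028 vs commanded 1.8027 ⇒ taut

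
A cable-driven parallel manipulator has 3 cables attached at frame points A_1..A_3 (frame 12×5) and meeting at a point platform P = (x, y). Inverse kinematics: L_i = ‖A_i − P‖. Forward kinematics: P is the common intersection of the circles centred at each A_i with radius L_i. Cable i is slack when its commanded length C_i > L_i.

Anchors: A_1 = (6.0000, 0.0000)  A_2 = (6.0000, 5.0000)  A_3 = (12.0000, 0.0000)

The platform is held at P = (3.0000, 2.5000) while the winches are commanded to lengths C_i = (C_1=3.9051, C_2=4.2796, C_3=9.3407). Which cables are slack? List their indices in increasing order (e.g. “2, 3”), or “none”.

cable 1: L_1 = ‖A_1−P‖ = 3.9051;  C_1 = 3.9051 → taut
cable 2: L_2 = ‖A_2−P‖ = 3.9051;  C_2 = 4.2796 → slack
cable 3: L_3 = ‖A_3−P‖ = 9.3408;  C_3 = 9.3407 → taut

2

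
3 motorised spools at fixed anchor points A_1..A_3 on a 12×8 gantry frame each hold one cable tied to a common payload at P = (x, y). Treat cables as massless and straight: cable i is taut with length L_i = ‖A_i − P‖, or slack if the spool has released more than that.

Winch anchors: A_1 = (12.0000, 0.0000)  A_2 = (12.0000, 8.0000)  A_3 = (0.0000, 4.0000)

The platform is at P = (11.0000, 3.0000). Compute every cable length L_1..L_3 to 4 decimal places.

L_1: Δ = A_1−P = (1.0000, -3.0000) → ‖Δ‖ = √10.0000 = 3.1623
L_2: Δ = A_2−P = (1.0000, 5.0000) → ‖Δ‖ = √26.0000 = 5.0990
L_3: Δ = A_3−P = (-11.0000, 1.0000) → ‖Δ‖ = √122.0000 = 11.0454

(3.1623, 5.0990, 11.0454)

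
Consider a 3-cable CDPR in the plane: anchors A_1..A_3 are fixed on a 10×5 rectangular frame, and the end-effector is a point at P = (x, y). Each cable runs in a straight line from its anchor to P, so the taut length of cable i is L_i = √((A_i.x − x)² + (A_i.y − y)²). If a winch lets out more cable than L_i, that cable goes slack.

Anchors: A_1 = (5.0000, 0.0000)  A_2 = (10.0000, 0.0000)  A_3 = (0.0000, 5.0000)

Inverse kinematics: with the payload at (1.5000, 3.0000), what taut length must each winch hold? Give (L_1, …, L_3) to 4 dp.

(4.6098, 9.0139, 2.5000)

cable 1: Δx=3.5000, Δy=-3.0000; L_1 = √(Δx²+Δy²) = 4.6098
cable 2: Δx=8.5000, Δy=-3.0000; L_2 = √(Δx²+Δy²) = 9.0139
cable 3: Δx=-1.5000, Δy=2.0000; L_3 = √(Δx²+Δy²) = 2.5000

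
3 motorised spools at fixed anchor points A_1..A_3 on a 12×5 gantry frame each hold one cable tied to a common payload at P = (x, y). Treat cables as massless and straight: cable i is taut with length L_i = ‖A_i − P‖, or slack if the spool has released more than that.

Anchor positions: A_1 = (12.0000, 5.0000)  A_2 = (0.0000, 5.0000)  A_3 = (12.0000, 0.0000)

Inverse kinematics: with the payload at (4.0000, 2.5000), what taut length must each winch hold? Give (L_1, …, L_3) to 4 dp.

L_1: Δ = A_1−P = (8.0000, 2.5000) → ‖Δ‖ = √70.2500 = 8.3815
L_2: Δ = A_2−P = (-4.0000, 2.5000) → ‖Δ‖ = √22.2500 = 4.7170
L_3: Δ = A_3−P = (8.0000, -2.5000) → ‖Δ‖ = √70.2500 = 8.3815

(8.3815, 4.7170, 8.3815)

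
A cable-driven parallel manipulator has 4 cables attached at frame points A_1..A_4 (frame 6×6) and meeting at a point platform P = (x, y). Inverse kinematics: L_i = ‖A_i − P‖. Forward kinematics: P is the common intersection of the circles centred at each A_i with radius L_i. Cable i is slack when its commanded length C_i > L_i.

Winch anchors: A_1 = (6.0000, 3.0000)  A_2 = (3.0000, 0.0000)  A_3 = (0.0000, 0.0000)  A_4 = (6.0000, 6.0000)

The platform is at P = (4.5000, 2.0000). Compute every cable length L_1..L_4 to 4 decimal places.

(1.8028, 2.5000, 4.9244, 4.2720)

cable 1: Δx=1.5000, Δy=1.0000; L_1 = √(Δx²+Δy²) = 1.8028
cable 2: Δx=-1.5000, Δy=-2.0000; L_2 = √(Δx²+Δy²) = 2.5000
cable 3: Δx=-4.5000, Δy=-2.0000; L_3 = √(Δx²+Δy²) = 4.9244
cable 4: Δx=1.5000, Δy=4.0000; L_4 = √(Δx²+Δy²) = 4.2720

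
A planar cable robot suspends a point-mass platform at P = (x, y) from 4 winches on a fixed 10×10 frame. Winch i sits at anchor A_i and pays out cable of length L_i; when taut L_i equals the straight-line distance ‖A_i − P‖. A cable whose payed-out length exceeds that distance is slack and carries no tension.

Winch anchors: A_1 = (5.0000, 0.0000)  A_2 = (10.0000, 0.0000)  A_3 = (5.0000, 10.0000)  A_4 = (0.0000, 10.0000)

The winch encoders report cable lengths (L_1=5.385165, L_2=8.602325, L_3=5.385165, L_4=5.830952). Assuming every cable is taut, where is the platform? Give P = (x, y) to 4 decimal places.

circle eqns → linear via eq_j − eq_1; set k_j = A_j·A_j − L_j²
k_1 = 25.0000+0.0000−29.0000 = -4.0000
-10.0000·x + 0.0000·y = k_1−k_2 = -30.0000
0.0000·x − 20.0000·y = k_1−k_3 = -100.0000
10.0000·x − 20.0000·y = k_1−k_4 = -70.0000
solve first two rows → x=3.0000, y=5.0000
check cable 4: ‖A_4−P‖² = 34.0000 ≈ L_4² = 34.0000 ✓

(3.0000, 5.0000)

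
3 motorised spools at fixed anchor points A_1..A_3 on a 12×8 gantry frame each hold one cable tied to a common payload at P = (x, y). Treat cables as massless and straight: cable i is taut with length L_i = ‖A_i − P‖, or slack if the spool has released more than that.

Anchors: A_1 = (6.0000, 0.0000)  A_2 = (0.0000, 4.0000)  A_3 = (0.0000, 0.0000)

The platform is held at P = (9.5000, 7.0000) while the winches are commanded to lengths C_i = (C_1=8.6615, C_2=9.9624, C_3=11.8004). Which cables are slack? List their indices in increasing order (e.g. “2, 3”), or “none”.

i=1: geometric 7.8262 vs commanded 8.6615 ⇒ slack
i=2: geometric 9.9624 vs commanded 9.9624 ⇒ taut
i=3: geometric 11.8004 vs commanded 11.8004 ⇒ taut

1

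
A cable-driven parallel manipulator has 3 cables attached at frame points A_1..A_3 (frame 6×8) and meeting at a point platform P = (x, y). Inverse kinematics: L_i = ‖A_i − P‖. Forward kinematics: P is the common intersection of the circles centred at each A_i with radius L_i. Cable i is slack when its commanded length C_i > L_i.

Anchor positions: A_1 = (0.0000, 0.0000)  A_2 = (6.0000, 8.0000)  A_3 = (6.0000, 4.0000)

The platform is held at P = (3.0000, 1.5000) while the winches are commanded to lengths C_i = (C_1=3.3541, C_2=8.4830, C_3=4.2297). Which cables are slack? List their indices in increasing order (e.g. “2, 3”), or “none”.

cable 1: L_1 = ‖A_1−P‖ = 3.3541;  C_1 = 3.3541 → taut
cable 2: L_2 = ‖A_2−P‖ = 7.1589;  C_2 = 8.4830 → slack
cable 3: L_3 = ‖A_3−P‖ = 3.9051;  C_3 = 4.2297 → slack

2, 3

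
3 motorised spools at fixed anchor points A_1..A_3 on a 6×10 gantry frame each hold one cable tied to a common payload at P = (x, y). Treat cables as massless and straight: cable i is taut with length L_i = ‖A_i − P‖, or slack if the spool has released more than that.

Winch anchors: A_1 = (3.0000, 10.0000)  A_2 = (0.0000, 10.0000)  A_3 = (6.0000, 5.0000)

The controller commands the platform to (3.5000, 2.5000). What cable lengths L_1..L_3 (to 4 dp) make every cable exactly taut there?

(7.5166, 8.2765, 3.5355)

L_1 = √((3.0000−3.5000)² + (10.0000−2.5000)²) = 7.5166
L_2 = √((0.0000−3.5000)² + (10.0000−2.5000)²) = 8.2765
L_3 = √((6.0000−3.5000)² + (5.0000−2.5000)²) = 3.5355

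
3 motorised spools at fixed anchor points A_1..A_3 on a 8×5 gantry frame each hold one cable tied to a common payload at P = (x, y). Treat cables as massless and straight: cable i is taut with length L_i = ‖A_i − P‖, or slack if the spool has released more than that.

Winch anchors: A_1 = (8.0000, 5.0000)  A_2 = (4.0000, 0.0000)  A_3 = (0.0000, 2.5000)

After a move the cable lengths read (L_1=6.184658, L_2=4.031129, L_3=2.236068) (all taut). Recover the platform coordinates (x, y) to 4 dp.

circle eqns → linear via eq_j − eq_1; set c_j = A_j·A_j − L_j²
c_1 = 64.0000+25.0000−38.2500 = 50.7500
8.0000·x + 10.0000·y = c_1−c_2 = 51.0000
16.0000·x + 5.0000·y = c_1−c_3 = 49.5000
solve first two rows → x=2.0000, y=3.5000

(2.0000, 3.5000)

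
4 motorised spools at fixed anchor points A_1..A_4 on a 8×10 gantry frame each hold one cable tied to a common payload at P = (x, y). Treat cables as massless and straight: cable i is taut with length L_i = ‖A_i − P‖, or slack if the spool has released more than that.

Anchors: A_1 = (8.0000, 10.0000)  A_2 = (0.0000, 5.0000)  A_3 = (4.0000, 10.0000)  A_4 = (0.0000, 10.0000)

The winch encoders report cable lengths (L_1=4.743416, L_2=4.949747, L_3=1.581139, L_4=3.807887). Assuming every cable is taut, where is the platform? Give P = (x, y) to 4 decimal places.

(3.5000, 8.5000)

circle eqns → linear via eq_j − eq_1; set k_j = A_j·A_j − L_j²
k_1 = 64.0000+100.0000−22.5000 = 141.5000
16.0000·x + 10.0000·y = k_1−k_2 = 141.0000
8.0000·x + 0.0000·y = k_1−k_3 = 28.0000
16.0000·x + 0.0000·y = k_1−k_4 = 56.0000
solve first two rows → x=3.5000, y=8.5000
check cable 4: ‖A_4−P‖² = 14.5000 ≈ L_4² = 14.5000 ✓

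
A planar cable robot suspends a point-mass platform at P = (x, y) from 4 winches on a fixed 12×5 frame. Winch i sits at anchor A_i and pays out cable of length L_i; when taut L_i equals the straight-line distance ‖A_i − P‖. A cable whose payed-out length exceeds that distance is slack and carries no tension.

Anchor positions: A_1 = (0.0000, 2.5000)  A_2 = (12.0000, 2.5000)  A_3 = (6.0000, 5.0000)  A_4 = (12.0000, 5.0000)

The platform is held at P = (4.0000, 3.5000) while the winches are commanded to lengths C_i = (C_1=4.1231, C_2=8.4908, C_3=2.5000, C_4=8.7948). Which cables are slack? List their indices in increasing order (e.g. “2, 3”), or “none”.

2, 4

cable 1: √((-4.0000)²+(-1.0000)²)=4.1231, C_1=4.1231: taut
cable 2: √((8.0000)²+(-1.0000)²)=8.0623, C_2=8.4908: slack
cable 3: √((2.0000)²+(1.5000)²)=2.5000, C_3=2.5000: taut
cable 4: √((8.0000)²+(1.5000)²)=8.1394, C_4=8.7948: slack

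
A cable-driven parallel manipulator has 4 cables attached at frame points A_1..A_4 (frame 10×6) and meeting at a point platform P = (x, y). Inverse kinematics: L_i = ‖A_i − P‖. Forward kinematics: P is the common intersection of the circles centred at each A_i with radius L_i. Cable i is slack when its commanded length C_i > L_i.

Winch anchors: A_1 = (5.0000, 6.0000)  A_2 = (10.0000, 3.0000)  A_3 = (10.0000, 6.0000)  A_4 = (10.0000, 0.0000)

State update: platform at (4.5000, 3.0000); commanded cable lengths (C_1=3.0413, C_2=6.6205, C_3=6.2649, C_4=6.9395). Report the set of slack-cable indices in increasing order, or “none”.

cable 1: L_1 = ‖A_1−P‖ = 3.0414;  C_1 = 3.0413 → taut
cable 2: L_2 = ‖A_2−P‖ = 5.5000;  C_2 = 6.6205 → slack
cable 3: L_3 = ‖A_3−P‖ = 6.2650;  C_3 = 6.2649 → taut
cable 4: L_4 = ‖A_4−P‖ = 6.2650;  C_4 = 6.9395 → slack

2, 4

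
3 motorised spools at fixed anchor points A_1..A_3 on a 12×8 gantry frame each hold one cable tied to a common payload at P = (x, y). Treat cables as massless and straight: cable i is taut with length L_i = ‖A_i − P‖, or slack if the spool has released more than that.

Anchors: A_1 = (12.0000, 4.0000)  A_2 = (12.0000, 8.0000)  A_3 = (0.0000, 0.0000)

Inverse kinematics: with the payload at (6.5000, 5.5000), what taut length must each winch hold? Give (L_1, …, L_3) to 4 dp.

(5.7009, 6.0415, 8.5147)

cable 1: Δx=5.5000, Δy=-1.5000; L_1 = √(Δx²+Δy²) = 5.7009
cable 2: Δx=5.5000, Δy=2.5000; L_2 = √(Δx²+Δy²) = 6.0415
cable 3: Δx=-6.5000, Δy=-5.5000; L_3 = √(Δx²+Δy²) = 8.5147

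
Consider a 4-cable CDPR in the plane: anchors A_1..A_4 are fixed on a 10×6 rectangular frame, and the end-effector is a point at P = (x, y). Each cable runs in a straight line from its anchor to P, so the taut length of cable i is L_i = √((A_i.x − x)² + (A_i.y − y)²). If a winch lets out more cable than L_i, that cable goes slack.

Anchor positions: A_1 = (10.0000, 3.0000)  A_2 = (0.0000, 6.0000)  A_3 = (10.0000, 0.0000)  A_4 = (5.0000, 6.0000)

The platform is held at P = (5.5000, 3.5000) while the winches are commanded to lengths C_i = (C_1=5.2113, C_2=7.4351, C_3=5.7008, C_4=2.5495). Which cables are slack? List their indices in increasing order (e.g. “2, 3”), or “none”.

1, 2

i=1: geometric 4.5277 vs commanded 5.2113 ⇒ slack
i=2: geometric 6.0415 vs commanded 7.4351 ⇒ slack
i=3: geometric 5.7009 vs commanded 5.7008 ⇒ taut
i=4: geometric 2.5495 vs commanded 2.5495 ⇒ taut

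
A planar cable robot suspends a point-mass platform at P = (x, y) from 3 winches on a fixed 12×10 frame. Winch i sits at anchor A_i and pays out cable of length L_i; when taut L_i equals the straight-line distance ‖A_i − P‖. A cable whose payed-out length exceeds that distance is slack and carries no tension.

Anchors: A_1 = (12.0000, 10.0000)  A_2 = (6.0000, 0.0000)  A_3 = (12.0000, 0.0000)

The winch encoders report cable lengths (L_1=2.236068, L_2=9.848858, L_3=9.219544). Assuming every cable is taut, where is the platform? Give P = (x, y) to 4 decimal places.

(10.0000, 9.0000)

each cable: (A_i−P)·(A_i−P) = L_i²; let c_i = ‖A_i‖²−L_i²
c_1 = 144.0000+100.0000−5.0000 = 239.0000
row 1: 12.0000x + 20.0000y = 300.0000  (c_2=-61.0000)
row 2: 0.0000x + 20.0000y = 180.0000  (c_3=59.0000)
Cramer on rows 1–2 → x = 10.0000, y = 9.0000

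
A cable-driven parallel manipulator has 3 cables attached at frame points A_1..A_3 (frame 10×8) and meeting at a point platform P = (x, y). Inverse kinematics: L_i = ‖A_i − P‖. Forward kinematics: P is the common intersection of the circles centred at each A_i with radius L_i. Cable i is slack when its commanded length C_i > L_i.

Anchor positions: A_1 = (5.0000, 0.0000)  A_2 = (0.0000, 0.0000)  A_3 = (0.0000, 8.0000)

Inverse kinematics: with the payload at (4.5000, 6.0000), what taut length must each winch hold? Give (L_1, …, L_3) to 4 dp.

L_1 = √((5.0000−4.5000)² + (0.0000−6.0000)²) = 6.0208
L_2 = √((0.0000−4.5000)² + (0.0000−6.0000)²) = 7.5000
L_3 = √((0.0000−4.5000)² + (8.0000−6.0000)²) = 4.9244

(6.0208, 7.5000, 4.9244)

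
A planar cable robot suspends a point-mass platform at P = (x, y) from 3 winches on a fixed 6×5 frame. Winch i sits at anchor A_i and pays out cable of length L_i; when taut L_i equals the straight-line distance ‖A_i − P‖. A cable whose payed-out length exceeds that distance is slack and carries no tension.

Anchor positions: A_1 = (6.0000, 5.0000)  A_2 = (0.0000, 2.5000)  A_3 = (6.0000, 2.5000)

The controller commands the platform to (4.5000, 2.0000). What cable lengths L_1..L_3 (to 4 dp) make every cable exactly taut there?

(3.3541, 4.5277, 1.5811)

L_1: Δ = A_1−P = (1.5000, 3.0000) → ‖Δ‖ = √11.2500 = 3.3541
L_2: Δ = A_2−P = (-4.5000, 0.5000) → ‖Δ‖ = √20.5000 = 4.5277
L_3: Δ = A_3−P = (1.5000, 0.5000) → ‖Δ‖ = √2.5000 = 1.5811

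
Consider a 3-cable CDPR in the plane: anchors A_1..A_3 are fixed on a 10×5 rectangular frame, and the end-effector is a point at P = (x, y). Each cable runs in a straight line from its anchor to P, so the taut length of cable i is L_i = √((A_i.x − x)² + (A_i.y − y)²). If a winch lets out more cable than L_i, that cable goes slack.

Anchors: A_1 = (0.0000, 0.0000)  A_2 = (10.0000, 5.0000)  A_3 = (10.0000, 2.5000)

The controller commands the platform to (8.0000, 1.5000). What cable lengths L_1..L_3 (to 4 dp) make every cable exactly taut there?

(8.1394, 4.0311, 2.2361)

cable 1: Δx=-8.0000, Δy=-1.5000; L_1 = √(Δx²+Δy²) = 8.1394
cable 2: Δx=2.0000, Δy=3.5000; L_2 = √(Δx²+Δy²) = 4.0311
cable 3: Δx=2.0000, Δy=1.0000; L_3 = √(Δx²+Δy²) = 2.2361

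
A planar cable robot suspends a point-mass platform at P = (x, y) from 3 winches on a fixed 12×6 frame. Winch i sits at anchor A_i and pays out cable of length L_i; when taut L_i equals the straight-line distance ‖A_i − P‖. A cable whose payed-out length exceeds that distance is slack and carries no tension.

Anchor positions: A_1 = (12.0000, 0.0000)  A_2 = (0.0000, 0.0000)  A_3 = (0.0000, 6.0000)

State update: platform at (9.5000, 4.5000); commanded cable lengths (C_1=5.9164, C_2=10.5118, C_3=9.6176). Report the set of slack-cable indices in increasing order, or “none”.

1

cable 1: L_1 = ‖A_1−P‖ = 5.1478;  C_1 = 5.9164 → slack
cable 2: L_2 = ‖A_2−P‖ = 10.5119;  C_2 = 10.5118 → taut
cable 3: L_3 = ‖A_3−P‖ = 9.6177;  C_3 = 9.6176 → taut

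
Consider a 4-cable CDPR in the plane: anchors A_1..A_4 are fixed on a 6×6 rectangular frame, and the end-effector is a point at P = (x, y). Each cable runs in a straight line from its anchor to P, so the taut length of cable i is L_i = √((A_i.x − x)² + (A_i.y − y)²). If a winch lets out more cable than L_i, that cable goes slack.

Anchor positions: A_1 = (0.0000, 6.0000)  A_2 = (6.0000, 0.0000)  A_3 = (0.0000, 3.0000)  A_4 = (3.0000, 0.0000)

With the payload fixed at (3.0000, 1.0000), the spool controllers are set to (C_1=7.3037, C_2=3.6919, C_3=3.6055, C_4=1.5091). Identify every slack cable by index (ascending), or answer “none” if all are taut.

i=1: geometric 5.8310 vs commanded 7.3037 ⇒ slack
i=2: geometric 3.1623 vs commanded 3.6919 ⇒ slack
i=3: geometric 3.6056 vs commanded 3.6055 ⇒ taut
i=4: geometric 1.0000 vs commanded 1.5091 ⇒ slack

1, 2, 4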